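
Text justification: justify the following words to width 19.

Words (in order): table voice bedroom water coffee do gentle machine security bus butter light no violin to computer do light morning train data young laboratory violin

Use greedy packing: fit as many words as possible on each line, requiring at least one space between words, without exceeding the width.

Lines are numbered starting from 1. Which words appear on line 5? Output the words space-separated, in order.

Line 1: ['table', 'voice', 'bedroom'] (min_width=19, slack=0)
Line 2: ['water', 'coffee', 'do'] (min_width=15, slack=4)
Line 3: ['gentle', 'machine'] (min_width=14, slack=5)
Line 4: ['security', 'bus', 'butter'] (min_width=19, slack=0)
Line 5: ['light', 'no', 'violin', 'to'] (min_width=18, slack=1)
Line 6: ['computer', 'do', 'light'] (min_width=17, slack=2)
Line 7: ['morning', 'train', 'data'] (min_width=18, slack=1)
Line 8: ['young', 'laboratory'] (min_width=16, slack=3)
Line 9: ['violin'] (min_width=6, slack=13)

Answer: light no violin to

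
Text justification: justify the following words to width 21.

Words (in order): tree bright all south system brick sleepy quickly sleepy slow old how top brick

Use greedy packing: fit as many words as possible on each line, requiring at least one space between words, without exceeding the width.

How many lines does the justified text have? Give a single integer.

Line 1: ['tree', 'bright', 'all', 'south'] (min_width=21, slack=0)
Line 2: ['system', 'brick', 'sleepy'] (min_width=19, slack=2)
Line 3: ['quickly', 'sleepy', 'slow'] (min_width=19, slack=2)
Line 4: ['old', 'how', 'top', 'brick'] (min_width=17, slack=4)
Total lines: 4

Answer: 4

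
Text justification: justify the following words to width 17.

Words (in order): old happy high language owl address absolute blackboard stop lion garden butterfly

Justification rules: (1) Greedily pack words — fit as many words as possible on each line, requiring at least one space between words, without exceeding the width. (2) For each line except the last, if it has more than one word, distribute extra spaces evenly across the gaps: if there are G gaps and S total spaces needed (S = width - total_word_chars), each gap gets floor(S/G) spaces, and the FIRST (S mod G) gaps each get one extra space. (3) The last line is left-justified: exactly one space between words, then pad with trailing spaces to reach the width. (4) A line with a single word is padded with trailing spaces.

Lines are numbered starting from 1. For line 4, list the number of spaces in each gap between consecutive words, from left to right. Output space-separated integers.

Line 1: ['old', 'happy', 'high'] (min_width=14, slack=3)
Line 2: ['language', 'owl'] (min_width=12, slack=5)
Line 3: ['address', 'absolute'] (min_width=16, slack=1)
Line 4: ['blackboard', 'stop'] (min_width=15, slack=2)
Line 5: ['lion', 'garden'] (min_width=11, slack=6)
Line 6: ['butterfly'] (min_width=9, slack=8)

Answer: 3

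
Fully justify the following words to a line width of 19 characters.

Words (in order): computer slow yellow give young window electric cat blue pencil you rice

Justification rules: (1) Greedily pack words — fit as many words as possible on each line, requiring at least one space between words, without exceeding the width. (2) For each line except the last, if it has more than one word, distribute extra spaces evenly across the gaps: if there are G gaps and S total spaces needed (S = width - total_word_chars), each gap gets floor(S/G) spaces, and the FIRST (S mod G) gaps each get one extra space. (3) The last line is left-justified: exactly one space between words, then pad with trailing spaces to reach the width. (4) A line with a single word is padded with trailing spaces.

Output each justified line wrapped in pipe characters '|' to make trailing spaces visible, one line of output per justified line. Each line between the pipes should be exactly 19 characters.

Answer: |computer       slow|
|yellow  give  young|
|window electric cat|
|blue   pencil   you|
|rice               |

Derivation:
Line 1: ['computer', 'slow'] (min_width=13, slack=6)
Line 2: ['yellow', 'give', 'young'] (min_width=17, slack=2)
Line 3: ['window', 'electric', 'cat'] (min_width=19, slack=0)
Line 4: ['blue', 'pencil', 'you'] (min_width=15, slack=4)
Line 5: ['rice'] (min_width=4, slack=15)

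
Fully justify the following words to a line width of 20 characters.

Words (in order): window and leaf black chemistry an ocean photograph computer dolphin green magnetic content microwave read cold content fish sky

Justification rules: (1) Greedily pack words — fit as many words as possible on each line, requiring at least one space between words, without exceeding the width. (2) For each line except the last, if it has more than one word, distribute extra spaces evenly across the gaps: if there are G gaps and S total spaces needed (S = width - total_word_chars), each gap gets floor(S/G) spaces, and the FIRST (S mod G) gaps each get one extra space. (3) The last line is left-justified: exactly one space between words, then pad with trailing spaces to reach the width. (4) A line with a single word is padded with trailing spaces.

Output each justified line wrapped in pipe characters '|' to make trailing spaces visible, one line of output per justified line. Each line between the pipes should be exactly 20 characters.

Line 1: ['window', 'and', 'leaf'] (min_width=15, slack=5)
Line 2: ['black', 'chemistry', 'an'] (min_width=18, slack=2)
Line 3: ['ocean', 'photograph'] (min_width=16, slack=4)
Line 4: ['computer', 'dolphin'] (min_width=16, slack=4)
Line 5: ['green', 'magnetic'] (min_width=14, slack=6)
Line 6: ['content', 'microwave'] (min_width=17, slack=3)
Line 7: ['read', 'cold', 'content'] (min_width=17, slack=3)
Line 8: ['fish', 'sky'] (min_width=8, slack=12)

Answer: |window    and   leaf|
|black  chemistry  an|
|ocean     photograph|
|computer     dolphin|
|green       magnetic|
|content    microwave|
|read   cold  content|
|fish sky            |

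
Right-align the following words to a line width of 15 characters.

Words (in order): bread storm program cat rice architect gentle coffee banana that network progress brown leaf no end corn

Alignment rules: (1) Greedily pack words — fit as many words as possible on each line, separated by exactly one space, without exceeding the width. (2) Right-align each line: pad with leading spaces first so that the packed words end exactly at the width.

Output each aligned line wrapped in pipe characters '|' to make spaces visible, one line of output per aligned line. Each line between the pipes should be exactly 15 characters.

Answer: |    bread storm|
|    program cat|
| rice architect|
|  gentle coffee|
|    banana that|
|        network|
| progress brown|
|    leaf no end|
|           corn|

Derivation:
Line 1: ['bread', 'storm'] (min_width=11, slack=4)
Line 2: ['program', 'cat'] (min_width=11, slack=4)
Line 3: ['rice', 'architect'] (min_width=14, slack=1)
Line 4: ['gentle', 'coffee'] (min_width=13, slack=2)
Line 5: ['banana', 'that'] (min_width=11, slack=4)
Line 6: ['network'] (min_width=7, slack=8)
Line 7: ['progress', 'brown'] (min_width=14, slack=1)
Line 8: ['leaf', 'no', 'end'] (min_width=11, slack=4)
Line 9: ['corn'] (min_width=4, slack=11)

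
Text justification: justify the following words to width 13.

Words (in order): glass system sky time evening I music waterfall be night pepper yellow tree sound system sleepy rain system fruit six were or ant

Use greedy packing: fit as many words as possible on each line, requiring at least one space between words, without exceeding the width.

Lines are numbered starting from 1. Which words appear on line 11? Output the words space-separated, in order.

Answer: six were or

Derivation:
Line 1: ['glass', 'system'] (min_width=12, slack=1)
Line 2: ['sky', 'time'] (min_width=8, slack=5)
Line 3: ['evening', 'I'] (min_width=9, slack=4)
Line 4: ['music'] (min_width=5, slack=8)
Line 5: ['waterfall', 'be'] (min_width=12, slack=1)
Line 6: ['night', 'pepper'] (min_width=12, slack=1)
Line 7: ['yellow', 'tree'] (min_width=11, slack=2)
Line 8: ['sound', 'system'] (min_width=12, slack=1)
Line 9: ['sleepy', 'rain'] (min_width=11, slack=2)
Line 10: ['system', 'fruit'] (min_width=12, slack=1)
Line 11: ['six', 'were', 'or'] (min_width=11, slack=2)
Line 12: ['ant'] (min_width=3, slack=10)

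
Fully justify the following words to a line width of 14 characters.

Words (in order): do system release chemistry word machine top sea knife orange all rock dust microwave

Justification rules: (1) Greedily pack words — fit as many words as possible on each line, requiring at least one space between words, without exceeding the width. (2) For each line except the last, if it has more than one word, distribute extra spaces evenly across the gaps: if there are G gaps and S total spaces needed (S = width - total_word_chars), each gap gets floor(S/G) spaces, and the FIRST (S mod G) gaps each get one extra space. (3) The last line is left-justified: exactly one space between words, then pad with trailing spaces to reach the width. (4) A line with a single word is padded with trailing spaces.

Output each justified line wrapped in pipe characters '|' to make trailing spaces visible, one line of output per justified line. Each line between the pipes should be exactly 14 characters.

Line 1: ['do', 'system'] (min_width=9, slack=5)
Line 2: ['release'] (min_width=7, slack=7)
Line 3: ['chemistry', 'word'] (min_width=14, slack=0)
Line 4: ['machine', 'top'] (min_width=11, slack=3)
Line 5: ['sea', 'knife'] (min_width=9, slack=5)
Line 6: ['orange', 'all'] (min_width=10, slack=4)
Line 7: ['rock', 'dust'] (min_width=9, slack=5)
Line 8: ['microwave'] (min_width=9, slack=5)

Answer: |do      system|
|release       |
|chemistry word|
|machine    top|
|sea      knife|
|orange     all|
|rock      dust|
|microwave     |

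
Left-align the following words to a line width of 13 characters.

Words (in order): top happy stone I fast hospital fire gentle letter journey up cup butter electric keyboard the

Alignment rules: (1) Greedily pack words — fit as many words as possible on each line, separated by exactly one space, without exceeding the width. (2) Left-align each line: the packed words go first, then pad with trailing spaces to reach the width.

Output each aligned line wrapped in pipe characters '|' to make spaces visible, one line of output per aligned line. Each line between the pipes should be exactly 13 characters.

Answer: |top happy    |
|stone I fast |
|hospital fire|
|gentle letter|
|journey up   |
|cup butter   |
|electric     |
|keyboard the |

Derivation:
Line 1: ['top', 'happy'] (min_width=9, slack=4)
Line 2: ['stone', 'I', 'fast'] (min_width=12, slack=1)
Line 3: ['hospital', 'fire'] (min_width=13, slack=0)
Line 4: ['gentle', 'letter'] (min_width=13, slack=0)
Line 5: ['journey', 'up'] (min_width=10, slack=3)
Line 6: ['cup', 'butter'] (min_width=10, slack=3)
Line 7: ['electric'] (min_width=8, slack=5)
Line 8: ['keyboard', 'the'] (min_width=12, slack=1)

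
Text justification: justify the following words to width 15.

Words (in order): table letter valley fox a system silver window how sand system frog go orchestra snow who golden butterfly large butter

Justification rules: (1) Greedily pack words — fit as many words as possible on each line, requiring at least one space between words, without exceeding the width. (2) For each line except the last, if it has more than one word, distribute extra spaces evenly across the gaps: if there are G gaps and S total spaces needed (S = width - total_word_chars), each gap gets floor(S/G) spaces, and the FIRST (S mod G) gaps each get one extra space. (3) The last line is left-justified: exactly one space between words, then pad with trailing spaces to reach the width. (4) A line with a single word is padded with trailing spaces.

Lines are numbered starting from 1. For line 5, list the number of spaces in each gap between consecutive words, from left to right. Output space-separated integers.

Answer: 2 1

Derivation:
Line 1: ['table', 'letter'] (min_width=12, slack=3)
Line 2: ['valley', 'fox', 'a'] (min_width=12, slack=3)
Line 3: ['system', 'silver'] (min_width=13, slack=2)
Line 4: ['window', 'how', 'sand'] (min_width=15, slack=0)
Line 5: ['system', 'frog', 'go'] (min_width=14, slack=1)
Line 6: ['orchestra', 'snow'] (min_width=14, slack=1)
Line 7: ['who', 'golden'] (min_width=10, slack=5)
Line 8: ['butterfly', 'large'] (min_width=15, slack=0)
Line 9: ['butter'] (min_width=6, slack=9)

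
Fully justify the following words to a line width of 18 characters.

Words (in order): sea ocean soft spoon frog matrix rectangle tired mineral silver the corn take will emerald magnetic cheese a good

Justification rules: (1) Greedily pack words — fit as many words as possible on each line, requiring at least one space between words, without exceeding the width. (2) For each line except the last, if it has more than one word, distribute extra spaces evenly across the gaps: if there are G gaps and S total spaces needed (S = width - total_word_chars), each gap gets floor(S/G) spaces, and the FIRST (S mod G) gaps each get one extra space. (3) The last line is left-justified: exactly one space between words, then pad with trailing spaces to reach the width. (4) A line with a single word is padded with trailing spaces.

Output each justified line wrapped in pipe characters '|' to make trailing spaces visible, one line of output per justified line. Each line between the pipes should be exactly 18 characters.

Answer: |sea   ocean   soft|
|spoon  frog matrix|
|rectangle    tired|
|mineral silver the|
|corn   take   will|
|emerald   magnetic|
|cheese a good     |

Derivation:
Line 1: ['sea', 'ocean', 'soft'] (min_width=14, slack=4)
Line 2: ['spoon', 'frog', 'matrix'] (min_width=17, slack=1)
Line 3: ['rectangle', 'tired'] (min_width=15, slack=3)
Line 4: ['mineral', 'silver', 'the'] (min_width=18, slack=0)
Line 5: ['corn', 'take', 'will'] (min_width=14, slack=4)
Line 6: ['emerald', 'magnetic'] (min_width=16, slack=2)
Line 7: ['cheese', 'a', 'good'] (min_width=13, slack=5)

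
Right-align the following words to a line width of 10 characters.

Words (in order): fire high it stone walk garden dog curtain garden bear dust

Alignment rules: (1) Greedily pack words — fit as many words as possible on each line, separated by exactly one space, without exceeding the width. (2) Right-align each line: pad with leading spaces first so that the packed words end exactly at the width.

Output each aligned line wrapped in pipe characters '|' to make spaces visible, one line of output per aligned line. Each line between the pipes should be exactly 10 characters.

Line 1: ['fire', 'high'] (min_width=9, slack=1)
Line 2: ['it', 'stone'] (min_width=8, slack=2)
Line 3: ['walk'] (min_width=4, slack=6)
Line 4: ['garden', 'dog'] (min_width=10, slack=0)
Line 5: ['curtain'] (min_width=7, slack=3)
Line 6: ['garden'] (min_width=6, slack=4)
Line 7: ['bear', 'dust'] (min_width=9, slack=1)

Answer: | fire high|
|  it stone|
|      walk|
|garden dog|
|   curtain|
|    garden|
| bear dust|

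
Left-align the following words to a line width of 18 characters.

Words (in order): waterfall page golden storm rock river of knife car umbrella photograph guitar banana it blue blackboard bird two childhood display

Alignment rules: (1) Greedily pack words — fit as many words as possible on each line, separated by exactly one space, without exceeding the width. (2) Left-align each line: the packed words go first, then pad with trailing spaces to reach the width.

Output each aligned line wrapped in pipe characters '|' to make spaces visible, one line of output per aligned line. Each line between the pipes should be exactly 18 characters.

Answer: |waterfall page    |
|golden storm rock |
|river of knife car|
|umbrella          |
|photograph guitar |
|banana it blue    |
|blackboard bird   |
|two childhood     |
|display           |

Derivation:
Line 1: ['waterfall', 'page'] (min_width=14, slack=4)
Line 2: ['golden', 'storm', 'rock'] (min_width=17, slack=1)
Line 3: ['river', 'of', 'knife', 'car'] (min_width=18, slack=0)
Line 4: ['umbrella'] (min_width=8, slack=10)
Line 5: ['photograph', 'guitar'] (min_width=17, slack=1)
Line 6: ['banana', 'it', 'blue'] (min_width=14, slack=4)
Line 7: ['blackboard', 'bird'] (min_width=15, slack=3)
Line 8: ['two', 'childhood'] (min_width=13, slack=5)
Line 9: ['display'] (min_width=7, slack=11)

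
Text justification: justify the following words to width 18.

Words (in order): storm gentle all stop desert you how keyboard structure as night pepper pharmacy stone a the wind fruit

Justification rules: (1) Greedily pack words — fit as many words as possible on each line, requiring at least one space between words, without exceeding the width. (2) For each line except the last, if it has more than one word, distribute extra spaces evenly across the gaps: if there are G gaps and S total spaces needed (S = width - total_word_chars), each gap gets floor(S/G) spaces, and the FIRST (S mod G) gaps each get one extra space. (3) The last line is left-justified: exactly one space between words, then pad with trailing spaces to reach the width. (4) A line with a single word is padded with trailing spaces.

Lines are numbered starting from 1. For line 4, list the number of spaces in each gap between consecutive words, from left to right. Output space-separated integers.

Answer: 1 1

Derivation:
Line 1: ['storm', 'gentle', 'all'] (min_width=16, slack=2)
Line 2: ['stop', 'desert', 'you'] (min_width=15, slack=3)
Line 3: ['how', 'keyboard'] (min_width=12, slack=6)
Line 4: ['structure', 'as', 'night'] (min_width=18, slack=0)
Line 5: ['pepper', 'pharmacy'] (min_width=15, slack=3)
Line 6: ['stone', 'a', 'the', 'wind'] (min_width=16, slack=2)
Line 7: ['fruit'] (min_width=5, slack=13)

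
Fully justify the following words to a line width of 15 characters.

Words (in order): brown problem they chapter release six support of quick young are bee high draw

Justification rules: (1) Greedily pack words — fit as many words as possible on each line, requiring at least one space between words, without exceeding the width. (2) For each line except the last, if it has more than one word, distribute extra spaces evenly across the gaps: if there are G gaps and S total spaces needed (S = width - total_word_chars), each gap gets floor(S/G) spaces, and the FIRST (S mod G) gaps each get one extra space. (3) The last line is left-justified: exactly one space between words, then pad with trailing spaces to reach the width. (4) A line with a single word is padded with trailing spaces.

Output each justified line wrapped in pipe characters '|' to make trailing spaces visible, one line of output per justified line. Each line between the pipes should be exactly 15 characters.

Line 1: ['brown', 'problem'] (min_width=13, slack=2)
Line 2: ['they', 'chapter'] (min_width=12, slack=3)
Line 3: ['release', 'six'] (min_width=11, slack=4)
Line 4: ['support', 'of'] (min_width=10, slack=5)
Line 5: ['quick', 'young', 'are'] (min_width=15, slack=0)
Line 6: ['bee', 'high', 'draw'] (min_width=13, slack=2)

Answer: |brown   problem|
|they    chapter|
|release     six|
|support      of|
|quick young are|
|bee high draw  |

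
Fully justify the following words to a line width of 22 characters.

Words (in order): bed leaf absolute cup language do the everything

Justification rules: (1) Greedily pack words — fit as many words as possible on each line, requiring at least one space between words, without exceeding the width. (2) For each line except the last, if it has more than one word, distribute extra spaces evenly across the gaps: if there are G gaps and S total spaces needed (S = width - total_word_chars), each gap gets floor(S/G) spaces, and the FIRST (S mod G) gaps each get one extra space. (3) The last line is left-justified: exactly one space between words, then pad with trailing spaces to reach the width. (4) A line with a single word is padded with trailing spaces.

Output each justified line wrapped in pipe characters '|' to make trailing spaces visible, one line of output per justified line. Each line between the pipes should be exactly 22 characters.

Line 1: ['bed', 'leaf', 'absolute', 'cup'] (min_width=21, slack=1)
Line 2: ['language', 'do', 'the'] (min_width=15, slack=7)
Line 3: ['everything'] (min_width=10, slack=12)

Answer: |bed  leaf absolute cup|
|language     do    the|
|everything            |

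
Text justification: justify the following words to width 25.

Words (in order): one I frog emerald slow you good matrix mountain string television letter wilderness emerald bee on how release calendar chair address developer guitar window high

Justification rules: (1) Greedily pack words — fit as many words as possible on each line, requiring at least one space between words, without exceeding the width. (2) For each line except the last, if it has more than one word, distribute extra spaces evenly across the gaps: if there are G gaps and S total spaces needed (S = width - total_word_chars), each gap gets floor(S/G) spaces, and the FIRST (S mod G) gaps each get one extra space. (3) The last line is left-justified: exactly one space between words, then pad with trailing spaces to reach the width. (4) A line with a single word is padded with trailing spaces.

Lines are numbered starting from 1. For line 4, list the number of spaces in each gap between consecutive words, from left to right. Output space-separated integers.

Line 1: ['one', 'I', 'frog', 'emerald', 'slow'] (min_width=23, slack=2)
Line 2: ['you', 'good', 'matrix', 'mountain'] (min_width=24, slack=1)
Line 3: ['string', 'television', 'letter'] (min_width=24, slack=1)
Line 4: ['wilderness', 'emerald', 'bee', 'on'] (min_width=25, slack=0)
Line 5: ['how', 'release', 'calendar'] (min_width=20, slack=5)
Line 6: ['chair', 'address', 'developer'] (min_width=23, slack=2)
Line 7: ['guitar', 'window', 'high'] (min_width=18, slack=7)

Answer: 1 1 1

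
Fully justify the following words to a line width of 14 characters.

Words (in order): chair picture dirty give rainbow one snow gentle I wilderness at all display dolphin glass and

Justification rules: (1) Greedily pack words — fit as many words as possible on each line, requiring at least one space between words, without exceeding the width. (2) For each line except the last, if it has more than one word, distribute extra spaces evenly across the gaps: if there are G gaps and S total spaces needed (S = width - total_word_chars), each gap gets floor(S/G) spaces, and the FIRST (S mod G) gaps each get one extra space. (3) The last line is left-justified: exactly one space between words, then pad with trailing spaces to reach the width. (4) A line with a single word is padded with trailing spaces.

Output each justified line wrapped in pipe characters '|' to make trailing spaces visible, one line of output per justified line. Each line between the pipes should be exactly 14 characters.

Answer: |chair  picture|
|dirty     give|
|rainbow    one|
|snow  gentle I|
|wilderness  at|
|all    display|
|dolphin  glass|
|and           |

Derivation:
Line 1: ['chair', 'picture'] (min_width=13, slack=1)
Line 2: ['dirty', 'give'] (min_width=10, slack=4)
Line 3: ['rainbow', 'one'] (min_width=11, slack=3)
Line 4: ['snow', 'gentle', 'I'] (min_width=13, slack=1)
Line 5: ['wilderness', 'at'] (min_width=13, slack=1)
Line 6: ['all', 'display'] (min_width=11, slack=3)
Line 7: ['dolphin', 'glass'] (min_width=13, slack=1)
Line 8: ['and'] (min_width=3, slack=11)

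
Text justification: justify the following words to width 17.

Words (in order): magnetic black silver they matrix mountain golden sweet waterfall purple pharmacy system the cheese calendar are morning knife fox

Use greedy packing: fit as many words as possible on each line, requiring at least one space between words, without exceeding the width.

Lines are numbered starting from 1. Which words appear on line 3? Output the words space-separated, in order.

Line 1: ['magnetic', 'black'] (min_width=14, slack=3)
Line 2: ['silver', 'they'] (min_width=11, slack=6)
Line 3: ['matrix', 'mountain'] (min_width=15, slack=2)
Line 4: ['golden', 'sweet'] (min_width=12, slack=5)
Line 5: ['waterfall', 'purple'] (min_width=16, slack=1)
Line 6: ['pharmacy', 'system'] (min_width=15, slack=2)
Line 7: ['the', 'cheese'] (min_width=10, slack=7)
Line 8: ['calendar', 'are'] (min_width=12, slack=5)
Line 9: ['morning', 'knife', 'fox'] (min_width=17, slack=0)

Answer: matrix mountain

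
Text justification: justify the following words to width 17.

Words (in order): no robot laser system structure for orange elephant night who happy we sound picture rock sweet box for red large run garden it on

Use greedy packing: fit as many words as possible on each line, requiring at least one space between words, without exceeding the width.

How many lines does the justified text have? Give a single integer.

Answer: 9

Derivation:
Line 1: ['no', 'robot', 'laser'] (min_width=14, slack=3)
Line 2: ['system', 'structure'] (min_width=16, slack=1)
Line 3: ['for', 'orange'] (min_width=10, slack=7)
Line 4: ['elephant', 'night'] (min_width=14, slack=3)
Line 5: ['who', 'happy', 'we'] (min_width=12, slack=5)
Line 6: ['sound', 'picture'] (min_width=13, slack=4)
Line 7: ['rock', 'sweet', 'box'] (min_width=14, slack=3)
Line 8: ['for', 'red', 'large', 'run'] (min_width=17, slack=0)
Line 9: ['garden', 'it', 'on'] (min_width=12, slack=5)
Total lines: 9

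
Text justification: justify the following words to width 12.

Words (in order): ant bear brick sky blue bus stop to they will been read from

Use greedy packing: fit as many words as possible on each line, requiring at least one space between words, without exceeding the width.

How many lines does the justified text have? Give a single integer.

Line 1: ['ant', 'bear'] (min_width=8, slack=4)
Line 2: ['brick', 'sky'] (min_width=9, slack=3)
Line 3: ['blue', 'bus'] (min_width=8, slack=4)
Line 4: ['stop', 'to', 'they'] (min_width=12, slack=0)
Line 5: ['will', 'been'] (min_width=9, slack=3)
Line 6: ['read', 'from'] (min_width=9, slack=3)
Total lines: 6

Answer: 6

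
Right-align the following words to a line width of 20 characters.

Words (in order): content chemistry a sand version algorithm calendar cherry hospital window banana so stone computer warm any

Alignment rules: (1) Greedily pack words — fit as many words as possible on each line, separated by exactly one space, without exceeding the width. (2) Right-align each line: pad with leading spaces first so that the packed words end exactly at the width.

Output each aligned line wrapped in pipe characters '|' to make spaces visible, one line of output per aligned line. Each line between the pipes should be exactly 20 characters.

Answer: | content chemistry a|
|        sand version|
|  algorithm calendar|
|     cherry hospital|
|    window banana so|
| stone computer warm|
|                 any|

Derivation:
Line 1: ['content', 'chemistry', 'a'] (min_width=19, slack=1)
Line 2: ['sand', 'version'] (min_width=12, slack=8)
Line 3: ['algorithm', 'calendar'] (min_width=18, slack=2)
Line 4: ['cherry', 'hospital'] (min_width=15, slack=5)
Line 5: ['window', 'banana', 'so'] (min_width=16, slack=4)
Line 6: ['stone', 'computer', 'warm'] (min_width=19, slack=1)
Line 7: ['any'] (min_width=3, slack=17)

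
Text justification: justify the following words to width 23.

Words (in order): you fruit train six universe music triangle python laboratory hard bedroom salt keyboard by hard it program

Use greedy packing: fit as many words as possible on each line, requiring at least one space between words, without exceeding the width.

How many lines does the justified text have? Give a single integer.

Line 1: ['you', 'fruit', 'train', 'six'] (min_width=19, slack=4)
Line 2: ['universe', 'music', 'triangle'] (min_width=23, slack=0)
Line 3: ['python', 'laboratory', 'hard'] (min_width=22, slack=1)
Line 4: ['bedroom', 'salt', 'keyboard'] (min_width=21, slack=2)
Line 5: ['by', 'hard', 'it', 'program'] (min_width=18, slack=5)
Total lines: 5

Answer: 5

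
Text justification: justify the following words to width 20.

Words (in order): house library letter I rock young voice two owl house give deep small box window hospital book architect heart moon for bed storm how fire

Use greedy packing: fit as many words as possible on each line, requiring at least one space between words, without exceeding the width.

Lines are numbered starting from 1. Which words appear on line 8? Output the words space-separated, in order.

Line 1: ['house', 'library', 'letter'] (min_width=20, slack=0)
Line 2: ['I', 'rock', 'young', 'voice'] (min_width=18, slack=2)
Line 3: ['two', 'owl', 'house', 'give'] (min_width=18, slack=2)
Line 4: ['deep', 'small', 'box'] (min_width=14, slack=6)
Line 5: ['window', 'hospital', 'book'] (min_width=20, slack=0)
Line 6: ['architect', 'heart', 'moon'] (min_width=20, slack=0)
Line 7: ['for', 'bed', 'storm', 'how'] (min_width=17, slack=3)
Line 8: ['fire'] (min_width=4, slack=16)

Answer: fire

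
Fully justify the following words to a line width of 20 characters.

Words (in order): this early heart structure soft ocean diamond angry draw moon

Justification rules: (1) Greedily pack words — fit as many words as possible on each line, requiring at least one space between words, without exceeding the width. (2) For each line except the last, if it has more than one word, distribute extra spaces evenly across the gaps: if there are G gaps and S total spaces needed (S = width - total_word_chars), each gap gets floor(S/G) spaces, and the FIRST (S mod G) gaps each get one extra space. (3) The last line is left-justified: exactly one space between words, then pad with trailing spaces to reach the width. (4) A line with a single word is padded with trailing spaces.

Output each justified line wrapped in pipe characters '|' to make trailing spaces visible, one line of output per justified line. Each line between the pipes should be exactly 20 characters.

Line 1: ['this', 'early', 'heart'] (min_width=16, slack=4)
Line 2: ['structure', 'soft', 'ocean'] (min_width=20, slack=0)
Line 3: ['diamond', 'angry', 'draw'] (min_width=18, slack=2)
Line 4: ['moon'] (min_width=4, slack=16)

Answer: |this   early   heart|
|structure soft ocean|
|diamond  angry  draw|
|moon                |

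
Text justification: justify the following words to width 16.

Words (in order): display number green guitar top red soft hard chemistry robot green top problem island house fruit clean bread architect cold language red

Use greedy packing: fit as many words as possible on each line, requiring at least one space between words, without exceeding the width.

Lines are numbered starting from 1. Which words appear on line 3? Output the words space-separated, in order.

Line 1: ['display', 'number'] (min_width=14, slack=2)
Line 2: ['green', 'guitar', 'top'] (min_width=16, slack=0)
Line 3: ['red', 'soft', 'hard'] (min_width=13, slack=3)
Line 4: ['chemistry', 'robot'] (min_width=15, slack=1)
Line 5: ['green', 'top'] (min_width=9, slack=7)
Line 6: ['problem', 'island'] (min_width=14, slack=2)
Line 7: ['house', 'fruit'] (min_width=11, slack=5)
Line 8: ['clean', 'bread'] (min_width=11, slack=5)
Line 9: ['architect', 'cold'] (min_width=14, slack=2)
Line 10: ['language', 'red'] (min_width=12, slack=4)

Answer: red soft hard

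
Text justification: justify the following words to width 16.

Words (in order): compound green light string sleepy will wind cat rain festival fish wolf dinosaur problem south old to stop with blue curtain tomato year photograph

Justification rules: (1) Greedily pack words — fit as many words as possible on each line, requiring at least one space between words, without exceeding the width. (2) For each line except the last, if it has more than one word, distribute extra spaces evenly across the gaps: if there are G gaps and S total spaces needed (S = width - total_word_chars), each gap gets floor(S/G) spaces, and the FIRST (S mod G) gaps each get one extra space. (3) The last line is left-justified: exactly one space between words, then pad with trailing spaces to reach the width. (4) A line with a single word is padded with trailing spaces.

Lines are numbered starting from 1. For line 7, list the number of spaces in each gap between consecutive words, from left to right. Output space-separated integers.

Line 1: ['compound', 'green'] (min_width=14, slack=2)
Line 2: ['light', 'string'] (min_width=12, slack=4)
Line 3: ['sleepy', 'will', 'wind'] (min_width=16, slack=0)
Line 4: ['cat', 'rain'] (min_width=8, slack=8)
Line 5: ['festival', 'fish'] (min_width=13, slack=3)
Line 6: ['wolf', 'dinosaur'] (min_width=13, slack=3)
Line 7: ['problem', 'south'] (min_width=13, slack=3)
Line 8: ['old', 'to', 'stop', 'with'] (min_width=16, slack=0)
Line 9: ['blue', 'curtain'] (min_width=12, slack=4)
Line 10: ['tomato', 'year'] (min_width=11, slack=5)
Line 11: ['photograph'] (min_width=10, slack=6)

Answer: 4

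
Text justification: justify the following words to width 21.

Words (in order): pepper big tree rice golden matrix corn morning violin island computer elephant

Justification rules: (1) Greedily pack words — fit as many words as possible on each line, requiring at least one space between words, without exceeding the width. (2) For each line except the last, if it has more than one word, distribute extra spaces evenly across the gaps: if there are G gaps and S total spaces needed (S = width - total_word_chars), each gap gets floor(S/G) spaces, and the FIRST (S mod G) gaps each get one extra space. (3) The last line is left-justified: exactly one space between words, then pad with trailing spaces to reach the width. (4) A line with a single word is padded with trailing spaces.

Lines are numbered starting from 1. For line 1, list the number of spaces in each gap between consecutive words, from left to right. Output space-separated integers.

Line 1: ['pepper', 'big', 'tree', 'rice'] (min_width=20, slack=1)
Line 2: ['golden', 'matrix', 'corn'] (min_width=18, slack=3)
Line 3: ['morning', 'violin', 'island'] (min_width=21, slack=0)
Line 4: ['computer', 'elephant'] (min_width=17, slack=4)

Answer: 2 1 1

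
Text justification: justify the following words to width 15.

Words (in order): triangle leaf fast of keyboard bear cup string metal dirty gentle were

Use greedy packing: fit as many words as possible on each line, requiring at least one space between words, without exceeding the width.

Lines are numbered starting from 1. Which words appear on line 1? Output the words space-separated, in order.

Line 1: ['triangle', 'leaf'] (min_width=13, slack=2)
Line 2: ['fast', 'of'] (min_width=7, slack=8)
Line 3: ['keyboard', 'bear'] (min_width=13, slack=2)
Line 4: ['cup', 'string'] (min_width=10, slack=5)
Line 5: ['metal', 'dirty'] (min_width=11, slack=4)
Line 6: ['gentle', 'were'] (min_width=11, slack=4)

Answer: triangle leaf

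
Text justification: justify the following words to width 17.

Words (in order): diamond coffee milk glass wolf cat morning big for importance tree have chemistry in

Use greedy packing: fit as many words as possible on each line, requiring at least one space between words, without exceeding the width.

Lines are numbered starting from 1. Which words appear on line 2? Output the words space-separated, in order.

Line 1: ['diamond', 'coffee'] (min_width=14, slack=3)
Line 2: ['milk', 'glass', 'wolf'] (min_width=15, slack=2)
Line 3: ['cat', 'morning', 'big'] (min_width=15, slack=2)
Line 4: ['for', 'importance'] (min_width=14, slack=3)
Line 5: ['tree', 'have'] (min_width=9, slack=8)
Line 6: ['chemistry', 'in'] (min_width=12, slack=5)

Answer: milk glass wolf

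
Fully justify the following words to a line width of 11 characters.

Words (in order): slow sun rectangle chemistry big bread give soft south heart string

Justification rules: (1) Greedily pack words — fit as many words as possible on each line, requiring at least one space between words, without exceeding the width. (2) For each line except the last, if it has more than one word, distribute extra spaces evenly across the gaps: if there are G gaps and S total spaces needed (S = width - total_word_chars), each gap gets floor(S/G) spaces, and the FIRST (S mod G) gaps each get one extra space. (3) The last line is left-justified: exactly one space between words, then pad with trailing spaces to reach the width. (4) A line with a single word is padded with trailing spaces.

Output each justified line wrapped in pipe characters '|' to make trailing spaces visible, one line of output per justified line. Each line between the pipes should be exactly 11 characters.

Line 1: ['slow', 'sun'] (min_width=8, slack=3)
Line 2: ['rectangle'] (min_width=9, slack=2)
Line 3: ['chemistry'] (min_width=9, slack=2)
Line 4: ['big', 'bread'] (min_width=9, slack=2)
Line 5: ['give', 'soft'] (min_width=9, slack=2)
Line 6: ['south', 'heart'] (min_width=11, slack=0)
Line 7: ['string'] (min_width=6, slack=5)

Answer: |slow    sun|
|rectangle  |
|chemistry  |
|big   bread|
|give   soft|
|south heart|
|string     |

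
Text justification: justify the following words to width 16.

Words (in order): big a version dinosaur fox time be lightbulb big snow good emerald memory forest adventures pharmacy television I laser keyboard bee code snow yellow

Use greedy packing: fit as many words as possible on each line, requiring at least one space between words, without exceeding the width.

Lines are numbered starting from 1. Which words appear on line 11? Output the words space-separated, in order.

Answer: laser keyboard

Derivation:
Line 1: ['big', 'a', 'version'] (min_width=13, slack=3)
Line 2: ['dinosaur', 'fox'] (min_width=12, slack=4)
Line 3: ['time', 'be'] (min_width=7, slack=9)
Line 4: ['lightbulb', 'big'] (min_width=13, slack=3)
Line 5: ['snow', 'good'] (min_width=9, slack=7)
Line 6: ['emerald', 'memory'] (min_width=14, slack=2)
Line 7: ['forest'] (min_width=6, slack=10)
Line 8: ['adventures'] (min_width=10, slack=6)
Line 9: ['pharmacy'] (min_width=8, slack=8)
Line 10: ['television', 'I'] (min_width=12, slack=4)
Line 11: ['laser', 'keyboard'] (min_width=14, slack=2)
Line 12: ['bee', 'code', 'snow'] (min_width=13, slack=3)
Line 13: ['yellow'] (min_width=6, slack=10)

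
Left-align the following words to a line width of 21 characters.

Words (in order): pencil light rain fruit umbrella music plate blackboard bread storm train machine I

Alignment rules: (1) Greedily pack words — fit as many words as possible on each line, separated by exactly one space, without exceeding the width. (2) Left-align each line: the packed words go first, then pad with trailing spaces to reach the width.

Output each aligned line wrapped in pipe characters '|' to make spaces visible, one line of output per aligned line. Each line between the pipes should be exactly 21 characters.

Answer: |pencil light rain    |
|fruit umbrella music |
|plate blackboard     |
|bread storm train    |
|machine I            |

Derivation:
Line 1: ['pencil', 'light', 'rain'] (min_width=17, slack=4)
Line 2: ['fruit', 'umbrella', 'music'] (min_width=20, slack=1)
Line 3: ['plate', 'blackboard'] (min_width=16, slack=5)
Line 4: ['bread', 'storm', 'train'] (min_width=17, slack=4)
Line 5: ['machine', 'I'] (min_width=9, slack=12)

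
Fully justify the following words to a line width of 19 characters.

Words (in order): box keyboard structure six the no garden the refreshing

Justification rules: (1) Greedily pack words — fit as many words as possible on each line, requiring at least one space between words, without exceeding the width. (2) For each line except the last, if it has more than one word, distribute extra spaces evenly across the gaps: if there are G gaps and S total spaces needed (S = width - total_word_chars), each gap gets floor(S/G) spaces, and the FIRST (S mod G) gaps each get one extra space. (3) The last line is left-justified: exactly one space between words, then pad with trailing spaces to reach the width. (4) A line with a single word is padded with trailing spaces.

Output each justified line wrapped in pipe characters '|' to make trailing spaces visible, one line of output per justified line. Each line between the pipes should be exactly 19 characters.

Answer: |box        keyboard|
|structure  six  the|
|no    garden    the|
|refreshing         |

Derivation:
Line 1: ['box', 'keyboard'] (min_width=12, slack=7)
Line 2: ['structure', 'six', 'the'] (min_width=17, slack=2)
Line 3: ['no', 'garden', 'the'] (min_width=13, slack=6)
Line 4: ['refreshing'] (min_width=10, slack=9)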